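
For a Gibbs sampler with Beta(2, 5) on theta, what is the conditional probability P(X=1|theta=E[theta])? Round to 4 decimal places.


E[theta] = 2/(2+5) = 0.2857
P(X=1|theta) = theta = 0.2857

0.2857


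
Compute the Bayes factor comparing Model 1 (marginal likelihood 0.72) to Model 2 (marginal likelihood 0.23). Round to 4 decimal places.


BF12 = marginal likelihood of M1 / marginal likelihood of M2
= 0.72/0.23
= 3.1304

3.1304


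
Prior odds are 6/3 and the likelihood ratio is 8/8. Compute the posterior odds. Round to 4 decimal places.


Posterior odds = prior odds * likelihood ratio
= (6/3) * (8/8)
= 48 / 24
= 2.0

2.0


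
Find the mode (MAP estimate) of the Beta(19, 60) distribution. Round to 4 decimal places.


For Beta(a,b) with a,b > 1:
Mode = (a-1)/(a+b-2) = (19-1)/(79-2)
= 18/77 = 0.2338

0.2338


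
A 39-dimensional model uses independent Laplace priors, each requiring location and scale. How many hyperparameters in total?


Per parameter: 2 (location and scale).
Total = 39 * 2 = 78

78


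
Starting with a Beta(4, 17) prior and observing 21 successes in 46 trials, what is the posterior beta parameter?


Posterior beta = prior beta + failures
Failures = 46 - 21 = 25
beta_post = 17 + 25 = 42

42


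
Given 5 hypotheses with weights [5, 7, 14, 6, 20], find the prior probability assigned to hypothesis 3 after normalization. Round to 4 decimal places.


To normalize, divide each weight by the sum of all weights.
Sum = 52
Prior(H3) = 14/52 = 0.2692

0.2692


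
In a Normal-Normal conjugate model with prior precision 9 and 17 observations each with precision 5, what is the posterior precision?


Posterior precision = prior precision + n * observation precision
= 9 + 17 * 5
= 9 + 85 = 94

94


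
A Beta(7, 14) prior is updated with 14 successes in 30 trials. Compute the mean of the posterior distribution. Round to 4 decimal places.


After update: Beta(21, 30)
Mean = 21 / (21 + 30) = 21 / 51
= 0.4118

0.4118


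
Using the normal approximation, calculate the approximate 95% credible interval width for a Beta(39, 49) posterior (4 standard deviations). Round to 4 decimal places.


Var(Beta) = 39*49/(88^2 * 89) = 0.0028
SD = 0.0527
Width ~ 4*SD = 0.2106

0.2106


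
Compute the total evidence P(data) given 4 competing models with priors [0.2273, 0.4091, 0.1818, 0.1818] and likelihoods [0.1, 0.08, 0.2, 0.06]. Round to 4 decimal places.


Marginal likelihood = sum P(model_i) * P(data|model_i)
Model 1: 0.2273 * 0.1 = 0.0227
Model 2: 0.4091 * 0.08 = 0.0327
Model 3: 0.1818 * 0.2 = 0.0364
Model 4: 0.1818 * 0.06 = 0.0109
Total = 0.1027

0.1027


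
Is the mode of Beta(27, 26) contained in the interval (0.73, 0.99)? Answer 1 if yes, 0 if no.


Mode = (a-1)/(a+b-2) = 26/51 = 0.5098
Interval: (0.73, 0.99)
Contains mode? 0

0


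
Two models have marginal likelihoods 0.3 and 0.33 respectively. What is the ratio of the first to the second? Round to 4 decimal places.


Evidence ratio = 0.3 / 0.33
= 0.9091

0.9091


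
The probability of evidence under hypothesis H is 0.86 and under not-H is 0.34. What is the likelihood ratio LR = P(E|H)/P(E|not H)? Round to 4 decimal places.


LR = 0.86 / 0.34
= 2.5294

2.5294


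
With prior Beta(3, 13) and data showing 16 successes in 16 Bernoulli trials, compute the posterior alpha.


Conjugate update: alpha_posterior = alpha_prior + k
= 3 + 16 = 19

19


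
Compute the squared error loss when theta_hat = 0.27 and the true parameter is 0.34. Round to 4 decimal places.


L = (theta_hat - theta_true)^2
= (0.27 - 0.34)^2
= -0.07^2 = 0.0049

0.0049


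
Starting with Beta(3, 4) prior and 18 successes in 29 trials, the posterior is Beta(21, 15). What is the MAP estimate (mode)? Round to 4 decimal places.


The mode of Beta(a, b) when a > 1 and b > 1 is (a-1)/(a+b-2)
= (21 - 1) / (21 + 15 - 2)
= 20 / 34
= 0.5882

0.5882


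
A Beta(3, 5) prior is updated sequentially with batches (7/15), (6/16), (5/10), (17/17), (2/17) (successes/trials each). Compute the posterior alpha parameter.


Sequential conjugate updating is equivalent to a single batch update.
Total successes across all batches = 37
alpha_posterior = alpha_prior + total_successes = 3 + 37
= 40

40


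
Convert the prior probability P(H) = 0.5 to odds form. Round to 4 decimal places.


P(not H) = 1 - 0.5 = 0.5
Odds = 0.5 / 0.5 = 1.0

1.0


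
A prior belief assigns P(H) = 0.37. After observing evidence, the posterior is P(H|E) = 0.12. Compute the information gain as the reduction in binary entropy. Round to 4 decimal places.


H(prior) = -0.37*log2(0.37) - 0.63*log2(0.63)
= 0.9507
H(post) = -0.12*log2(0.12) - 0.88*log2(0.88)
= 0.5294
IG = 0.9507 - 0.5294 = 0.4213

0.4213


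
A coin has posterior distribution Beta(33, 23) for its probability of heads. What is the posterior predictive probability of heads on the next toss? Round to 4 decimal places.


Posterior predictive = E[theta] = alpha/(alpha+beta)
= 33/56
= 0.5893

0.5893


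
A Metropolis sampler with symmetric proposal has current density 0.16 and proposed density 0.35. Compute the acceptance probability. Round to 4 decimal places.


For symmetric proposals, acceptance = min(1, pi(x*)/pi(x))
= min(1, 0.35/0.16)
= min(1, 2.1875) = 1.0

1.0


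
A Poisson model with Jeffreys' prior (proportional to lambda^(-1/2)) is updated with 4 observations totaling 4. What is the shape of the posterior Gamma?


Posterior = Gamma(0.5 + S, n)
= Gamma(0.5 + 4, 4)
Posterior shape = 0.5 + S = 0.5 + 4 = 4.5

4.5


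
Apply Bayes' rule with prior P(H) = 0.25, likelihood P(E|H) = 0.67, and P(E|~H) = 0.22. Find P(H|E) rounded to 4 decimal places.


Step 1: Compute marginal P(E) = P(E|H)P(H) + P(E|~H)P(~H)
= 0.67*0.25 + 0.22*0.75 = 0.3325
Step 2: P(H|E) = P(E|H)P(H)/P(E) = 0.1675/0.3325
= 0.5038

0.5038


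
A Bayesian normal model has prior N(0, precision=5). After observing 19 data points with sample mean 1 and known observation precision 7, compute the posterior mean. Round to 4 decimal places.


Posterior mean = (prior_precision * prior_mean + n * data_precision * data_mean) / (prior_precision + n * data_precision)
Numerator = 5*0 + 19*7*1 = 133
Denominator = 5 + 19*7 = 138
Posterior mean = 0.9638

0.9638


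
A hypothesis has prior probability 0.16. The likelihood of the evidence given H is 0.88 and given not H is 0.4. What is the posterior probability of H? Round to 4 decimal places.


Using Bayes' theorem:
P(E) = 0.16 * 0.88 + 0.84 * 0.4
P(E) = 0.4768
P(H|E) = (0.16 * 0.88) / 0.4768 = 0.2953

0.2953


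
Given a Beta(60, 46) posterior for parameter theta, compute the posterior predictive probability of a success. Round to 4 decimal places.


For a Beta-Bernoulli model, the predictive probability is the mean:
P(success) = 60/(60+46) = 60/106 = 0.566

0.566


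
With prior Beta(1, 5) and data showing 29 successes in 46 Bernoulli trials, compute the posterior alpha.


Conjugate update: alpha_posterior = alpha_prior + k
= 1 + 29 = 30

30


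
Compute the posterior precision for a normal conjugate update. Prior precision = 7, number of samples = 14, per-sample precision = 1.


tau_post = tau_0 + n * tau
= 7 + 14 * 1 = 21

21


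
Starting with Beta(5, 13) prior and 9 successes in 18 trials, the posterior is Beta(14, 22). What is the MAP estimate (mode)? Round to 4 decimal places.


The mode of Beta(a, b) when a > 1 and b > 1 is (a-1)/(a+b-2)
= (14 - 1) / (14 + 22 - 2)
= 13 / 34
= 0.3824

0.3824


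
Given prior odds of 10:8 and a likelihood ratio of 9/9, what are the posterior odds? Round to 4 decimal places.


Posterior odds = prior odds * LR
Prior odds = 10/8 = 1.25
LR = 9/9 = 1.0
Posterior odds = 1.25 * 1.0 = 1.25

1.25


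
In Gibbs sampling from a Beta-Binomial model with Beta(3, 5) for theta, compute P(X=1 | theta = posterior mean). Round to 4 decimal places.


Posterior mean = alpha/(alpha+beta) = 3/8 = 0.375
P(X=1|theta=mean) = theta = 0.375

0.375


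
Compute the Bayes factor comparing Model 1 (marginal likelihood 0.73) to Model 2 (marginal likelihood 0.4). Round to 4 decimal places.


BF12 = marginal likelihood of M1 / marginal likelihood of M2
= 0.73/0.4
= 1.825

1.825


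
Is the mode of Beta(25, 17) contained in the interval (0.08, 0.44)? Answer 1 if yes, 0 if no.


Mode = (a-1)/(a+b-2) = 24/40 = 0.6
Interval: (0.08, 0.44)
Contains mode? 0

0


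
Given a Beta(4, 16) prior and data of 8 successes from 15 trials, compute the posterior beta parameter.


Number of failures = 15 - 8 = 7
Posterior beta = 16 + 7 = 23

23


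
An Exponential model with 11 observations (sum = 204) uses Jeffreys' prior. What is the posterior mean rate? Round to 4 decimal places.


Posterior Gamma(11, 204)
E[lambda] = 11/204 = 0.0539

0.0539


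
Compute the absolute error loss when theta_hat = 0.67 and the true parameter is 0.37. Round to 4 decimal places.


L = |theta_hat - theta_true|
= |0.67 - 0.37| = 0.3

0.3


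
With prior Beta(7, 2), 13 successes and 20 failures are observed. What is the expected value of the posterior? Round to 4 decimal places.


Posterior = Beta(20, 22)
E[theta] = alpha/(alpha+beta)
= 20/42 = 0.4762

0.4762


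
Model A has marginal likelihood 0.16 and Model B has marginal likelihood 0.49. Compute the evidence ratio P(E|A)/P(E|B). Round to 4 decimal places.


Evidence ratio = P(E|A) / P(E|B)
= 0.16 / 0.49
= 0.3265

0.3265


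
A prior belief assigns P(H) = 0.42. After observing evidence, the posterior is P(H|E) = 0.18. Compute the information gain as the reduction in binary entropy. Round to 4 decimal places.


H(prior) = -0.42*log2(0.42) - 0.58*log2(0.58)
= 0.9815
H(post) = -0.18*log2(0.18) - 0.82*log2(0.82)
= 0.6801
IG = 0.9815 - 0.6801 = 0.3014

0.3014


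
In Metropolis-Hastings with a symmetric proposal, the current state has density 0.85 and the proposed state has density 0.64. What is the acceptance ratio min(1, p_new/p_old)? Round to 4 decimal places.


Ratio = p_new / p_old = 0.64 / 0.85 = 0.7529
Acceptance = min(1, 0.7529) = 0.7529

0.7529


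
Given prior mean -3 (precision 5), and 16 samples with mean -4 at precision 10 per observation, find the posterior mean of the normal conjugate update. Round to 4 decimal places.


The posterior mean is a precision-weighted average of prior and data.
Post. prec. = 5 + 160 = 165
Post. mean = (-15 + -640)/165 = -655/165 = -3.9697

-3.9697


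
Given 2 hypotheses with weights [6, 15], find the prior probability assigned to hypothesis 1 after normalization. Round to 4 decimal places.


To normalize, divide each weight by the sum of all weights.
Sum = 21
Prior(H1) = 6/21 = 0.2857

0.2857


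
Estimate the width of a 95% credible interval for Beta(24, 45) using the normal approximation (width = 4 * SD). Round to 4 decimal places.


For Beta(a,b): Var = ab/((a+b)^2(a+b+1))
Var = 0.0032, SD = 0.0569
Approximate 95% CI width = 4 * 0.0569 = 0.2277

0.2277


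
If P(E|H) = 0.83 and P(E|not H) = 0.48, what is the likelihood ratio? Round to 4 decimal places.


Likelihood ratio = P(E|H) / P(E|not H)
= 0.83 / 0.48
= 1.7292

1.7292


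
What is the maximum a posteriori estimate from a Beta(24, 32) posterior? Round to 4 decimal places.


The MAP estimate equals the mode of the distribution.
Mode of Beta(a,b) = (a-1)/(a+b-2)
= 23/54
= 0.4259

0.4259


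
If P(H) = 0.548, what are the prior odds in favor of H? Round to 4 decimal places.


Prior odds = P(H) / (1 - P(H))
= 0.548 / 0.452
= 1.2124

1.2124


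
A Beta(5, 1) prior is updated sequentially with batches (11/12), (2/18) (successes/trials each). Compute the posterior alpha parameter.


Sequential conjugate updating is equivalent to a single batch update.
Total successes across all batches = 13
alpha_posterior = alpha_prior + total_successes = 5 + 13
= 18

18


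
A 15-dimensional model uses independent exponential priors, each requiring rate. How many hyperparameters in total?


Per parameter: 1 (rate).
Total = 15 * 1 = 15

15


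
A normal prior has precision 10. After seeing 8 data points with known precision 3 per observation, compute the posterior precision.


In the conjugate normal model, precisions add:
tau_posterior = tau_prior + n * tau_data
= 10 + 8*3 = 34

34


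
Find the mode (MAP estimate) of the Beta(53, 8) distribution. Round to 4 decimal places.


For Beta(a,b) with a,b > 1:
Mode = (a-1)/(a+b-2) = (53-1)/(61-2)
= 52/59 = 0.8814

0.8814


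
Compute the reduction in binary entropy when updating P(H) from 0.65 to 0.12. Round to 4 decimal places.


H_before = -p*log2(p) - (1-p)*log2(1-p) for p=0.65: 0.9341
H_after for p=0.12: 0.5294
Reduction = 0.9341 - 0.5294 = 0.4047

0.4047


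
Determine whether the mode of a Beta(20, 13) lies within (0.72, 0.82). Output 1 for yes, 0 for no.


First find the mode: (a-1)/(a+b-2) = 0.6129
Is 0.6129 in (0.72, 0.82)? 0

0


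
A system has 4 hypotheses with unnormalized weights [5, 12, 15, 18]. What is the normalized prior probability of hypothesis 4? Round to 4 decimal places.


The normalized prior is the weight divided by the total.
Total weight = 50
P(H4) = 18 / 50 = 0.36

0.36


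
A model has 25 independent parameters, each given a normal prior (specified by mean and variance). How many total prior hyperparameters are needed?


Each normal prior needs 2 hyperparameters (mean and variance).
Total = 2 * 25 = 50

50


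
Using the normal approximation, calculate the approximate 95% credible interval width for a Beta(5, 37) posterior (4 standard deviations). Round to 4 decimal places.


Var(Beta) = 5*37/(42^2 * 43) = 0.0024
SD = 0.0494
Width ~ 4*SD = 0.1975

0.1975


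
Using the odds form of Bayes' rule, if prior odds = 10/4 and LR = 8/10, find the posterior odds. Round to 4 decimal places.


Bayes' rule in odds form: posterior odds = prior odds * LR
= (10 * 8) / (4 * 10)
= 80/40 = 2.0

2.0


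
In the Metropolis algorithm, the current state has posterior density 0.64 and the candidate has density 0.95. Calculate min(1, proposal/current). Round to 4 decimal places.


Ratio = 0.95/0.64 = 1.4844
Acceptance probability = min(1, 1.4844)
= 1.0

1.0


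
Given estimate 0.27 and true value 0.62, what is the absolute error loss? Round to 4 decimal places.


Absolute error = |estimate - true|
= |-0.35| = 0.35

0.35


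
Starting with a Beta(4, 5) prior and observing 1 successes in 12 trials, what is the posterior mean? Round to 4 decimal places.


Posterior parameters: alpha = 4 + 1 = 5
beta = 5 + 11 = 16
Posterior mean = alpha / (alpha + beta) = 5 / 21
= 0.2381

0.2381


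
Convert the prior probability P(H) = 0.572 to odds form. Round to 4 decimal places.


P(not H) = 1 - 0.572 = 0.428
Odds = 0.572 / 0.428 = 1.3364

1.3364


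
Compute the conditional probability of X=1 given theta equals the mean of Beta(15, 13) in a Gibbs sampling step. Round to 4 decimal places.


Mean of Beta(15, 13) = 0.5357
P(X=1 | theta=0.5357) = 0.5357

0.5357


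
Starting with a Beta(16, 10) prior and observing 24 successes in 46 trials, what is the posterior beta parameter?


Posterior beta = prior beta + failures
Failures = 46 - 24 = 22
beta_post = 10 + 22 = 32

32


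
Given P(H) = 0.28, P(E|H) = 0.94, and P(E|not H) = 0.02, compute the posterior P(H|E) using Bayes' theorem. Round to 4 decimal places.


By Bayes' theorem: P(H|E) = P(E|H)*P(H) / P(E)
P(E) = P(E|H)*P(H) + P(E|not H)*P(not H)
P(E) = 0.94*0.28 + 0.02*0.72 = 0.2776
P(H|E) = 0.94*0.28 / 0.2776 = 0.9481

0.9481


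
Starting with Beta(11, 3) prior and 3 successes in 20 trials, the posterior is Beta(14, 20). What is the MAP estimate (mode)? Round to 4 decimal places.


The mode of Beta(a, b) when a > 1 and b > 1 is (a-1)/(a+b-2)
= (14 - 1) / (14 + 20 - 2)
= 13 / 32
= 0.4062

0.4062


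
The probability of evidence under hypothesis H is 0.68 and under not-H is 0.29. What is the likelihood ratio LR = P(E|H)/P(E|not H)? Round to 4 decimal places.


LR = 0.68 / 0.29
= 2.3448

2.3448


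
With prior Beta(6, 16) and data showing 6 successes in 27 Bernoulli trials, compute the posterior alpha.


Conjugate update: alpha_posterior = alpha_prior + k
= 6 + 6 = 12

12


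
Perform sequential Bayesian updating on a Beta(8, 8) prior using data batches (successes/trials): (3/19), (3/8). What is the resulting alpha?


Accumulate successes: 6
Posterior alpha = prior alpha + sum of successes
= 8 + 6 = 14

14


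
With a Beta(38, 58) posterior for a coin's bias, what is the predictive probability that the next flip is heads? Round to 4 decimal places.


The predictive probability equals the posterior mean.
P(next = heads) = alpha / (alpha + beta)
= 38 / 96 = 0.3958

0.3958


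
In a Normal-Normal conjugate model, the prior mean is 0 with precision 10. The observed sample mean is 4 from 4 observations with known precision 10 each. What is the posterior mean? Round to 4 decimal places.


Posterior precision = tau0 + n*tau = 10 + 4*10 = 50
Posterior mean = (tau0*mu0 + n*tau*xbar) / posterior_precision
= (10*0 + 4*10*4) / 50
= 160 / 50 = 3.2

3.2


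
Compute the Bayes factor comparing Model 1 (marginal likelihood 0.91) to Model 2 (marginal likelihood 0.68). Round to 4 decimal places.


BF12 = marginal likelihood of M1 / marginal likelihood of M2
= 0.91/0.68
= 1.3382

1.3382


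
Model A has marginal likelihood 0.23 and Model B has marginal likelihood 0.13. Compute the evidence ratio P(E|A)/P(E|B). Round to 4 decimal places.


Evidence ratio = P(E|A) / P(E|B)
= 0.23 / 0.13
= 1.7692

1.7692


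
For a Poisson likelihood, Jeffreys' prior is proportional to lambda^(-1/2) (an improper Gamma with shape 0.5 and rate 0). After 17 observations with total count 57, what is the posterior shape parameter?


Jeffreys' prior for Poisson is proportional to lambda^(-1/2).
Posterior is Gamma(0.5 + S, 0 + n) = Gamma(0.5 + 57, 17).
Posterior shape = 0.5 + S = 0.5 + 57 = 57.5

57.5


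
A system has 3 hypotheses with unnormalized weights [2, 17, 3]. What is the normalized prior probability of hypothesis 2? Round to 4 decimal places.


The normalized prior is the weight divided by the total.
Total weight = 22
P(H2) = 17 / 22 = 0.7727

0.7727


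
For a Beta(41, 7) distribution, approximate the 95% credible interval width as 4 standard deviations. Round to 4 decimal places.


Variance of Beta(a,b) = ab / ((a+b)^2 * (a+b+1))
= 41*7 / ((48)^2 * 49)
= 0.0025
SD = sqrt(0.0025) = 0.0504
Width = 4 * SD = 0.2017

0.2017


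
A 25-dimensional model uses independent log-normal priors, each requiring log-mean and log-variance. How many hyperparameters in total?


Per parameter: 2 (log-mean and log-variance).
Total = 25 * 2 = 50

50


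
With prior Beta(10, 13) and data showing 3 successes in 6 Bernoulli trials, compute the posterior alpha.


Conjugate update: alpha_posterior = alpha_prior + k
= 10 + 3 = 13

13


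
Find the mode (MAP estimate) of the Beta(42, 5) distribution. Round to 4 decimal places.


For Beta(a,b) with a,b > 1:
Mode = (a-1)/(a+b-2) = (42-1)/(47-2)
= 41/45 = 0.9111

0.9111


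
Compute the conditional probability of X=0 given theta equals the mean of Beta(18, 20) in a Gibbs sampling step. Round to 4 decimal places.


Mean of Beta(18, 20) = 0.4737
P(X=0 | theta=0.4737) = 0.5263

0.5263


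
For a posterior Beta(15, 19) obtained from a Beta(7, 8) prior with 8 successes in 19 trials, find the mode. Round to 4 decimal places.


Mode = (alpha - 1) / (alpha + beta - 2)
= 14 / 32
= 0.4375

0.4375


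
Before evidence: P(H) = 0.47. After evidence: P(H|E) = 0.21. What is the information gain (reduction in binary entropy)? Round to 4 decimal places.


Prior entropy = 0.9974
Posterior entropy = 0.7415
Information gain = 0.9974 - 0.7415 = 0.2559

0.2559


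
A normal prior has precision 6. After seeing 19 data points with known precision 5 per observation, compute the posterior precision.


In the conjugate normal model, precisions add:
tau_posterior = tau_prior + n * tau_data
= 6 + 19*5 = 101

101


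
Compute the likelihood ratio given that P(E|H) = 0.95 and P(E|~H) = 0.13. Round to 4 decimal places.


LR = P(E|H) / P(E|~H)
= 0.95 / 0.13 = 7.3077

7.3077


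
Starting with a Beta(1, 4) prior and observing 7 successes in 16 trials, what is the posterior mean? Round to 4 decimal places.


Posterior parameters: alpha = 1 + 7 = 8
beta = 4 + 9 = 13
Posterior mean = alpha / (alpha + beta) = 8 / 21
= 0.381

0.381


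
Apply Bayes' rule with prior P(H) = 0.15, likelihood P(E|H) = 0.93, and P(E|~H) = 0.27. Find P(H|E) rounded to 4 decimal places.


Step 1: Compute marginal P(E) = P(E|H)P(H) + P(E|~H)P(~H)
= 0.93*0.15 + 0.27*0.85 = 0.369
Step 2: P(H|E) = P(E|H)P(H)/P(E) = 0.1395/0.369
= 0.378

0.378


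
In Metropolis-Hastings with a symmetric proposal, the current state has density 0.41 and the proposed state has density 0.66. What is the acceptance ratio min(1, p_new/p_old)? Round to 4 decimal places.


Ratio = p_new / p_old = 0.66 / 0.41 = 1.6098
Acceptance = min(1, 1.6098) = 1.0

1.0


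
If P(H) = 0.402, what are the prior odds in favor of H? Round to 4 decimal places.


Prior odds = P(H) / (1 - P(H))
= 0.402 / 0.598
= 0.6722

0.6722


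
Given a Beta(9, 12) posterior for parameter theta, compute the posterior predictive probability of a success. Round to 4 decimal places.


For a Beta-Bernoulli model, the predictive probability is the mean:
P(success) = 9/(9+12) = 9/21 = 0.4286

0.4286


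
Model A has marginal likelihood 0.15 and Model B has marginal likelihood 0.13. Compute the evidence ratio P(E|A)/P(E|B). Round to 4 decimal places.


Evidence ratio = P(E|A) / P(E|B)
= 0.15 / 0.13
= 1.1538

1.1538


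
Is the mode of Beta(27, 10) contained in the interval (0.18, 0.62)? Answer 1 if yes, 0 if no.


Mode = (a-1)/(a+b-2) = 26/35 = 0.7429
Interval: (0.18, 0.62)
Contains mode? 0

0


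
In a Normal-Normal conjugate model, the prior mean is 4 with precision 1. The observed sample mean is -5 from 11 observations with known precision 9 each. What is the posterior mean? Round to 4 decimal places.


Posterior precision = tau0 + n*tau = 1 + 11*9 = 100
Posterior mean = (tau0*mu0 + n*tau*xbar) / posterior_precision
= (1*4 + 11*9*-5) / 100
= -491 / 100 = -4.91

-4.91


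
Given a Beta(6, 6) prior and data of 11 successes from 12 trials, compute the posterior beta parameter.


Number of failures = 12 - 11 = 1
Posterior beta = 6 + 1 = 7

7


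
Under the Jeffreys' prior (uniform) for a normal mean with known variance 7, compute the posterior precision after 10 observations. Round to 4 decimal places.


Prior precision = 0 (flat prior).
Post. prec. = 0 + n/var = 10/7 = 1.4286

1.4286


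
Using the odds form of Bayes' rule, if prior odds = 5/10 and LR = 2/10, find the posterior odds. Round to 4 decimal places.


Bayes' rule in odds form: posterior odds = prior odds * LR
= (5 * 2) / (10 * 10)
= 10/100 = 0.1

0.1


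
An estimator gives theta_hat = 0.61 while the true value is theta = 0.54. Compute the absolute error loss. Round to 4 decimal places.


The absolute error loss is |theta_hat - theta|
= |0.61 - 0.54|
= 0.07

0.07


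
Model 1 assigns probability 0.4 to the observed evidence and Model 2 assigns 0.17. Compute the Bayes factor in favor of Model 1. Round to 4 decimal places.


BF = P(data|M1) / P(data|M2)
= 0.4 / 0.17 = 2.3529

2.3529


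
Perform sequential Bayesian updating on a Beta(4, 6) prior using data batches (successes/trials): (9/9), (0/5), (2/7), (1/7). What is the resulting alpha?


Accumulate successes: 12
Posterior alpha = prior alpha + sum of successes
= 4 + 12 = 16

16


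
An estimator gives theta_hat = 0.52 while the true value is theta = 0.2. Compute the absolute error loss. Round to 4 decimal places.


The absolute error loss is |theta_hat - theta|
= |0.52 - 0.2|
= 0.32

0.32


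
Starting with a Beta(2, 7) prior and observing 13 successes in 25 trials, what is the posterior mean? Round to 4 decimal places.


Posterior parameters: alpha = 2 + 13 = 15
beta = 7 + 12 = 19
Posterior mean = alpha / (alpha + beta) = 15 / 34
= 0.4412

0.4412


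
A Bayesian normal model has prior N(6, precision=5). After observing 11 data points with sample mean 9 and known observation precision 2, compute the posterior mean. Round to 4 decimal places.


Posterior mean = (prior_precision * prior_mean + n * data_precision * data_mean) / (prior_precision + n * data_precision)
Numerator = 5*6 + 11*2*9 = 228
Denominator = 5 + 11*2 = 27
Posterior mean = 8.4444

8.4444


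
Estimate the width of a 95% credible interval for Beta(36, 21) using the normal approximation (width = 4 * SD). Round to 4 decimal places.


For Beta(a,b): Var = ab/((a+b)^2(a+b+1))
Var = 0.004, SD = 0.0633
Approximate 95% CI width = 4 * 0.0633 = 0.2534

0.2534


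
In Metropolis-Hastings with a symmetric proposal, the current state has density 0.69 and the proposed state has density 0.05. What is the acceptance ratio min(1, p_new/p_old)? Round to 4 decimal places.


Ratio = p_new / p_old = 0.05 / 0.69 = 0.0725
Acceptance = min(1, 0.0725) = 0.0725

0.0725


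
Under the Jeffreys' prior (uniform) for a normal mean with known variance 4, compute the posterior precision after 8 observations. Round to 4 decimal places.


Prior precision = 0 (flat prior).
Post. prec. = 0 + n/var = 8/4 = 2.0

2.0


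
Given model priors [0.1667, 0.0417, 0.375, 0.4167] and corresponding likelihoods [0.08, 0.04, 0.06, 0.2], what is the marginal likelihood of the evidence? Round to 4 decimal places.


P(E) = sum_i P(M_i) P(E|M_i)
= 0.0133 + 0.0017 + 0.0225 + 0.0833
= 0.1208

0.1208


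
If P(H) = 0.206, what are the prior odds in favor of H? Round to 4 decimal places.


Prior odds = P(H) / (1 - P(H))
= 0.206 / 0.794
= 0.2594

0.2594


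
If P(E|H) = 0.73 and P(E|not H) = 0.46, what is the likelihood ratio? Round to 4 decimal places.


Likelihood ratio = P(E|H) / P(E|not H)
= 0.73 / 0.46
= 1.587

1.587


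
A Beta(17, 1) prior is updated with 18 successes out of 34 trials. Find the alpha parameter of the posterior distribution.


In the Beta-Binomial conjugate update:
alpha_post = alpha_prior + successes
= 17 + 18
= 35

35


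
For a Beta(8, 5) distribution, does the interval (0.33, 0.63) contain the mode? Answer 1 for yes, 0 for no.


Mode of Beta(a,b) = (a-1)/(a+b-2)
= (8-1)/(8+5-2) = 0.6364
Check: 0.33 <= 0.6364 <= 0.63?
Result: 0

0


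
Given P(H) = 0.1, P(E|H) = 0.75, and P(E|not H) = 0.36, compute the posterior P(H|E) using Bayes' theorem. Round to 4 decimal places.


By Bayes' theorem: P(H|E) = P(E|H)*P(H) / P(E)
P(E) = P(E|H)*P(H) + P(E|not H)*P(not H)
P(E) = 0.75*0.1 + 0.36*0.9 = 0.399
P(H|E) = 0.75*0.1 / 0.399 = 0.188

0.188


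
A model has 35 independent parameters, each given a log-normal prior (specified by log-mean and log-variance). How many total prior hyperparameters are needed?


Each log-normal prior needs 2 hyperparameters (log-mean and log-variance).
Total = 2 * 35 = 70

70


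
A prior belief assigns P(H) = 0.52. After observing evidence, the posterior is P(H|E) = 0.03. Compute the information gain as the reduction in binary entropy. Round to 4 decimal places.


H(prior) = -0.52*log2(0.52) - 0.48*log2(0.48)
= 0.9988
H(post) = -0.03*log2(0.03) - 0.97*log2(0.97)
= 0.1944
IG = 0.9988 - 0.1944 = 0.8045

0.8045


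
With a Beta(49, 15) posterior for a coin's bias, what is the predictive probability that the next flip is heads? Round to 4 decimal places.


The predictive probability equals the posterior mean.
P(next = heads) = alpha / (alpha + beta)
= 49 / 64 = 0.7656

0.7656


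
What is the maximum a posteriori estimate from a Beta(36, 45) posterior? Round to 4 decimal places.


The MAP estimate equals the mode of the distribution.
Mode of Beta(a,b) = (a-1)/(a+b-2)
= 35/79
= 0.443

0.443


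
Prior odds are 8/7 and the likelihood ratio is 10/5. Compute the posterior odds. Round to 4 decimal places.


Posterior odds = prior odds * likelihood ratio
= (8/7) * (10/5)
= 80 / 35
= 2.2857

2.2857


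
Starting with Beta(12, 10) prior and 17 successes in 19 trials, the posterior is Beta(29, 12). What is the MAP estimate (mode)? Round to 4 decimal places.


The mode of Beta(a, b) when a > 1 and b > 1 is (a-1)/(a+b-2)
= (29 - 1) / (29 + 12 - 2)
= 28 / 39
= 0.7179

0.7179


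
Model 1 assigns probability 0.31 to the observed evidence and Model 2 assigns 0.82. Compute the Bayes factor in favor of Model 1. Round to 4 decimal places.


BF = P(data|M1) / P(data|M2)
= 0.31 / 0.82 = 0.378

0.378


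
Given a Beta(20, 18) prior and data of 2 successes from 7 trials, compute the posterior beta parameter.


Number of failures = 7 - 2 = 5
Posterior beta = 18 + 5 = 23

23


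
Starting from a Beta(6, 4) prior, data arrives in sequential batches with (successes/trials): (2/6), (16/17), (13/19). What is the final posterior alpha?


In sequential Bayesian updating, we sum all successes.
Total successes = 31
Final alpha = 6 + 31 = 37

37


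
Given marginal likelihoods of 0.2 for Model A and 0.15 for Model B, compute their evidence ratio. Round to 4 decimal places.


Ratio = ML(A) / ML(B) = 0.2/0.15
= 1.3333

1.3333


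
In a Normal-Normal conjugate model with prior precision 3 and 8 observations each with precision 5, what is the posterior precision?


Posterior precision = prior precision + n * observation precision
= 3 + 8 * 5
= 3 + 40 = 43

43


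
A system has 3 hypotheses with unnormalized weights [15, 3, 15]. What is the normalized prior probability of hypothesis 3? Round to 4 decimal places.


The normalized prior is the weight divided by the total.
Total weight = 33
P(H3) = 15 / 33 = 0.4545

0.4545


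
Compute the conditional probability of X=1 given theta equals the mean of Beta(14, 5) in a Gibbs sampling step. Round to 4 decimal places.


Mean of Beta(14, 5) = 0.7368
P(X=1 | theta=0.7368) = 0.7368

0.7368


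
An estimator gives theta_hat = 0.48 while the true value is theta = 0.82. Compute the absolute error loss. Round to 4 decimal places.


The absolute error loss is |theta_hat - theta|
= |0.48 - 0.82|
= 0.34

0.34


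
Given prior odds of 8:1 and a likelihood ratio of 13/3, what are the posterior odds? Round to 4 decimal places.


Posterior odds = prior odds * LR
Prior odds = 8/1 = 8.0
LR = 13/3 = 4.3333
Posterior odds = 8.0 * 4.3333 = 34.6667

34.6667


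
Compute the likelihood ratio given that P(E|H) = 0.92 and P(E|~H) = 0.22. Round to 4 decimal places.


LR = P(E|H) / P(E|~H)
= 0.92 / 0.22 = 4.1818

4.1818


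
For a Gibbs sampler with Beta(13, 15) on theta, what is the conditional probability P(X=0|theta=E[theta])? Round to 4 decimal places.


E[theta] = 13/(13+15) = 0.4643
P(X=0|theta) = 1 - theta = 0.5357

0.5357


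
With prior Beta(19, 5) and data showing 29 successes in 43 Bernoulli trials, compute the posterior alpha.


Conjugate update: alpha_posterior = alpha_prior + k
= 19 + 29 = 48

48


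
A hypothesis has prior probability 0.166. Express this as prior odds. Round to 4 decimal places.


Odds = P(H) / P(not H) = 0.166 / 0.834
= 0.199

0.199


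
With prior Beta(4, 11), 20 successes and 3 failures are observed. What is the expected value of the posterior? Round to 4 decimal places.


Posterior = Beta(24, 14)
E[theta] = alpha/(alpha+beta)
= 24/38 = 0.6316

0.6316


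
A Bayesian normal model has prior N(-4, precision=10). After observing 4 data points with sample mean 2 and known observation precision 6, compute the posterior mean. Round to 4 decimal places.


Posterior mean = (prior_precision * prior_mean + n * data_precision * data_mean) / (prior_precision + n * data_precision)
Numerator = 10*-4 + 4*6*2 = 8
Denominator = 10 + 4*6 = 34
Posterior mean = 0.2353

0.2353


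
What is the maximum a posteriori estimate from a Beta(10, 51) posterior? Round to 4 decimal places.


The MAP estimate equals the mode of the distribution.
Mode of Beta(a,b) = (a-1)/(a+b-2)
= 9/59
= 0.1525

0.1525


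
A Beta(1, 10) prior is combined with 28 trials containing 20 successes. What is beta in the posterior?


In conjugate updating:
beta_posterior = beta_prior + (n - k)
= 10 + (28 - 20)
= 10 + 8 = 18

18


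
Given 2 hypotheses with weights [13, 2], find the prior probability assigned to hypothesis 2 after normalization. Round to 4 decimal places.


To normalize, divide each weight by the sum of all weights.
Sum = 15
Prior(H2) = 2/15 = 0.1333

0.1333


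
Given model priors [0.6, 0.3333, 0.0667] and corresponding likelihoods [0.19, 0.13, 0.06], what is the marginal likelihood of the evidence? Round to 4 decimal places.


P(E) = sum_i P(M_i) P(E|M_i)
= 0.114 + 0.0433 + 0.004
= 0.1613

0.1613


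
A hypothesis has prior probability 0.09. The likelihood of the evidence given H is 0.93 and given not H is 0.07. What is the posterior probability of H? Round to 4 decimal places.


Using Bayes' theorem:
P(E) = 0.09 * 0.93 + 0.91 * 0.07
P(E) = 0.1474
P(H|E) = (0.09 * 0.93) / 0.1474 = 0.5678

0.5678


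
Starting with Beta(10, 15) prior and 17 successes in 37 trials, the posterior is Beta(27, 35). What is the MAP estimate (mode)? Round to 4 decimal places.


The mode of Beta(a, b) when a > 1 and b > 1 is (a-1)/(a+b-2)
= (27 - 1) / (27 + 35 - 2)
= 26 / 60
= 0.4333

0.4333


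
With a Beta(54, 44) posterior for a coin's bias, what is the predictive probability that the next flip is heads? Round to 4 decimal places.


The predictive probability equals the posterior mean.
P(next = heads) = alpha / (alpha + beta)
= 54 / 98 = 0.551

0.551


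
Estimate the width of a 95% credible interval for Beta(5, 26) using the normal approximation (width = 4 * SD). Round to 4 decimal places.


For Beta(a,b): Var = ab/((a+b)^2(a+b+1))
Var = 0.0042, SD = 0.065
Approximate 95% CI width = 4 * 0.065 = 0.2601

0.2601


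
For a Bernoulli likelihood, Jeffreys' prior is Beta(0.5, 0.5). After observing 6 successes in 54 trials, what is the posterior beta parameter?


Jeffreys' prior for Bernoulli is Beta(0.5, 0.5).
Posterior is Beta(0.5 + k, 0.5 + n - k).
Posterior beta = 0.5 + (n - k) = 0.5 + 48 = 48.5

48.5


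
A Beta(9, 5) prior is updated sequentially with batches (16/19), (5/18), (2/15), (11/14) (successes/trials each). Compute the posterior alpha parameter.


Sequential conjugate updating is equivalent to a single batch update.
Total successes across all batches = 34
alpha_posterior = alpha_prior + total_successes = 9 + 34
= 43

43


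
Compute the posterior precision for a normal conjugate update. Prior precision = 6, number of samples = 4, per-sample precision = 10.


tau_post = tau_0 + n * tau
= 6 + 4 * 10 = 46

46


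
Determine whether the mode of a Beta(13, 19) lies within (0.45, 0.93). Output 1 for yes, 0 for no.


First find the mode: (a-1)/(a+b-2) = 0.4
Is 0.4 in (0.45, 0.93)? 0

0


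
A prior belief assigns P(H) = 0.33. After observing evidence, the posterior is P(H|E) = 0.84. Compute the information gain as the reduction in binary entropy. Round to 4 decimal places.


H(prior) = -0.33*log2(0.33) - 0.67*log2(0.67)
= 0.9149
H(post) = -0.84*log2(0.84) - 0.16*log2(0.16)
= 0.6343
IG = 0.9149 - 0.6343 = 0.2806

0.2806


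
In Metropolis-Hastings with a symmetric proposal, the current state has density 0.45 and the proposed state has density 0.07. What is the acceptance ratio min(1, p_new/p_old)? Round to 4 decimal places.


Ratio = p_new / p_old = 0.07 / 0.45 = 0.1556
Acceptance = min(1, 0.1556) = 0.1556

0.1556


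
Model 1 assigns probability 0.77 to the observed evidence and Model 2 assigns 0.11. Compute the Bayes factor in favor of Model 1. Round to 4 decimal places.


BF = P(data|M1) / P(data|M2)
= 0.77 / 0.11 = 7.0

7.0


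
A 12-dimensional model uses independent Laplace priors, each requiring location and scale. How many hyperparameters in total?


Per parameter: 2 (location and scale).
Total = 12 * 2 = 24

24


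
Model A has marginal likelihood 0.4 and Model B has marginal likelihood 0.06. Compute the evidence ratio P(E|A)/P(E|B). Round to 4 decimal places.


Evidence ratio = P(E|A) / P(E|B)
= 0.4 / 0.06
= 6.6667

6.6667


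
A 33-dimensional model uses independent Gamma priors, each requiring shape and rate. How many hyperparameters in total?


Per parameter: 2 (shape and rate).
Total = 33 * 2 = 66

66


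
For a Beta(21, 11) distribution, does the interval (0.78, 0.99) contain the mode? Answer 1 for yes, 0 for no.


Mode of Beta(a,b) = (a-1)/(a+b-2)
= (21-1)/(21+11-2) = 0.6667
Check: 0.78 <= 0.6667 <= 0.99?
Result: 0

0


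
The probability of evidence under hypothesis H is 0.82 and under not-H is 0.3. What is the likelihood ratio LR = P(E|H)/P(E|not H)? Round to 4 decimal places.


LR = 0.82 / 0.3
= 2.7333

2.7333


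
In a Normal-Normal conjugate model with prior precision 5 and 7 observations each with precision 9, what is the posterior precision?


Posterior precision = prior precision + n * observation precision
= 5 + 7 * 9
= 5 + 63 = 68

68


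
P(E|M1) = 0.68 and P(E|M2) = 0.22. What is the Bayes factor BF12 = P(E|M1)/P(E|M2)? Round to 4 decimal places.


Bayes factor BF12 = P(E|M1) / P(E|M2)
= 0.68 / 0.22
= 3.0909

3.0909


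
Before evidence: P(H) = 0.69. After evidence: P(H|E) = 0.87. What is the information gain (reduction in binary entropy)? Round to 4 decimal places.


Prior entropy = 0.8932
Posterior entropy = 0.5574
Information gain = 0.8932 - 0.5574 = 0.3357

0.3357


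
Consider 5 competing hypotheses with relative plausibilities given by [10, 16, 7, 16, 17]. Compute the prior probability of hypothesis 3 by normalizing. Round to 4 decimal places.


Sum of weights = 10 + 16 + 7 + 16 + 17 = 66
Normalized prior for H3 = 7 / 66
= 0.1061

0.1061


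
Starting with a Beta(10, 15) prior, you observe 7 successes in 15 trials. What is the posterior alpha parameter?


For a Beta-Binomial conjugate model:
Posterior alpha = prior alpha + number of successes
= 10 + 7 = 17

17


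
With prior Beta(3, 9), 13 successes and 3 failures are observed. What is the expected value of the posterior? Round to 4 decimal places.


Posterior = Beta(16, 12)
E[theta] = alpha/(alpha+beta)
= 16/28 = 0.5714

0.5714


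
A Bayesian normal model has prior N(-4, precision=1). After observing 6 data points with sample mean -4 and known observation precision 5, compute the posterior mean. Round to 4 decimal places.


Posterior mean = (prior_precision * prior_mean + n * data_precision * data_mean) / (prior_precision + n * data_precision)
Numerator = 1*-4 + 6*5*-4 = -124
Denominator = 1 + 6*5 = 31
Posterior mean = -4.0

-4.0


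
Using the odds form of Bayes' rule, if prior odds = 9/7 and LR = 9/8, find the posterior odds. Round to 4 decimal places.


Bayes' rule in odds form: posterior odds = prior odds * LR
= (9 * 9) / (7 * 8)
= 81/56 = 1.4464

1.4464


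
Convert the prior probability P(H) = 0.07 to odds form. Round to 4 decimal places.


P(not H) = 1 - 0.07 = 0.93
Odds = 0.07 / 0.93 = 0.0753

0.0753


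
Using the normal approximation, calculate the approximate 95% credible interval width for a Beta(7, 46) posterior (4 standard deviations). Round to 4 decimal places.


Var(Beta) = 7*46/(53^2 * 54) = 0.0021
SD = 0.0461
Width ~ 4*SD = 0.1843

0.1843


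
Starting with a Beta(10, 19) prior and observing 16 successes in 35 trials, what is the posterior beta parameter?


Posterior beta = prior beta + failures
Failures = 35 - 16 = 19
beta_post = 19 + 19 = 38

38


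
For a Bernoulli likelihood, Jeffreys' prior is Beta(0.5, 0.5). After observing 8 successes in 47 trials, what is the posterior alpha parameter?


Jeffreys' prior for Bernoulli is Beta(0.5, 0.5).
Posterior is Beta(0.5 + k, 0.5 + n - k).
Posterior alpha = 0.5 + k = 0.5 + 8 = 8.5

8.5
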